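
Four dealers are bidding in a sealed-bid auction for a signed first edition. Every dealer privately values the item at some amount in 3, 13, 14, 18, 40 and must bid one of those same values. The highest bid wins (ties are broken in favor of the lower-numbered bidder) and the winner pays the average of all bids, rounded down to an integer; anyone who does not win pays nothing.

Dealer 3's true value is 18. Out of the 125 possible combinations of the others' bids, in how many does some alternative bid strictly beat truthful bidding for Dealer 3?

Others bid (3, 3, 3): truth gives 12; bid 13 gives 13 > 12. Violating.
Others bid (3, 3, 13): truth gives 9; bid 13 gives 10 > 9. Violating.
Others bid (3, 3, 14): truth gives 9; bid 14 gives 10 > 9. Violating.
Others bid (3, 13, 3): truth gives 9; bid 14 gives 10 > 9. Violating.
Others bid (3, 3, 18): truth gives 8; no alternative beats it.
Others bid (3, 3, 40): truth gives 0; no alternative beats it.
(Checking all 125 profiles: 14 have a profitable deviation, 111 do not.)

14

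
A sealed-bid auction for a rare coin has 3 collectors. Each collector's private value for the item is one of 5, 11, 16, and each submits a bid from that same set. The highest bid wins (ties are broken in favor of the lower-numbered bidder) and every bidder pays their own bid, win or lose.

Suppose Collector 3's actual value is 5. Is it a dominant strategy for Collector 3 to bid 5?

Yes

Check each profile of the others' bids and compare truth against every alternative bid.
Others bid (5, 11): truth gives -5, best alternative gives -11.
Others bid (5, 16): truth gives -5, best alternative gives -11.
Others bid (11, 5): truth gives -5, best alternative gives -11.
Others bid (11, 11): truth gives -5, best alternative gives -11.
Others bid (11, 16): truth gives -5, best alternative gives -11.
Others bid (16, 5): truth gives -5, best alternative gives -11.
(Remaining 3 profiles checked similarly; truth is weakly best in each.)
In every case the truthful bid is at least as good as any alternative, so it is a dominant strategy.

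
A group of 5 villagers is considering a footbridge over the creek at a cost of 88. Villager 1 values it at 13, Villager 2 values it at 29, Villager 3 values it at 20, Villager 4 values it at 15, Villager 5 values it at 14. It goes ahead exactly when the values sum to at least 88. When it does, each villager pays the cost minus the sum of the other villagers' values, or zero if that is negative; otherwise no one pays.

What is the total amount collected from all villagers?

Total value 91 ≥ cost 88, so it is built.
Villager 1: others sum to 78; max(0, 88 - 78) = 10.
Villager 2: others sum to 62; max(0, 88 - 62) = 26.
Villager 3: others sum to 71; max(0, 88 - 71) = 17.
Villager 4: others sum to 76; max(0, 88 - 76) = 12.
Villager 5: others sum to 77; max(0, 88 - 77) = 11.
Total collected = 10 + 26 + 17 + 12 + 11 = 76.

76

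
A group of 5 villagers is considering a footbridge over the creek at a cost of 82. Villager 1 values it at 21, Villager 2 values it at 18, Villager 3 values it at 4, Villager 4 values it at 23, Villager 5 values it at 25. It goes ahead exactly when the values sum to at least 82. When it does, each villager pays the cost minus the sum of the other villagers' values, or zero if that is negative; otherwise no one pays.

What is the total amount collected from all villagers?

51

Total value 91 ≥ cost 82, so it is built.
Villager 1: others sum to 70; max(0, 82 - 70) = 12.
Villager 2: others sum to 73; max(0, 82 - 73) = 9.
Villager 3: others sum to 87; max(0, 82 - 87) = 0.
Villager 4: others sum to 68; max(0, 82 - 68) = 14.
Villager 5: others sum to 66; max(0, 82 - 66) = 16.
Total collected = 12 + 9 + 0 + 14 + 16 = 51.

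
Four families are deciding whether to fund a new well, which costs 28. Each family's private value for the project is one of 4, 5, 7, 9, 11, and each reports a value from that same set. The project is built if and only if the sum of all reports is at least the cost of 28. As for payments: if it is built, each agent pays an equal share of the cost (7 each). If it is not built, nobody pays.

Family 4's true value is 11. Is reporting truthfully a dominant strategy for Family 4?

Check each profile of the others' reports and compare truth against every alternative report.
Others report (4, 4, 9): truth gives 4, best alternative gives 0.
Others report (4, 5, 9): truth gives 4, best alternative gives 0.
Others report (4, 7, 7): truth gives 4, best alternative gives 0.
Others report (4, 9, 4): truth gives 4, best alternative gives 0.
Others report (4, 9, 5): truth gives 4, best alternative gives 0.
Others report (5, 4, 9): truth gives 4, best alternative gives 0.
(Remaining 119 profiles checked similarly; truth is weakly best in each.)
In every case the truthful report is at least as good as any alternative, so it is a dominant strategy.

Yes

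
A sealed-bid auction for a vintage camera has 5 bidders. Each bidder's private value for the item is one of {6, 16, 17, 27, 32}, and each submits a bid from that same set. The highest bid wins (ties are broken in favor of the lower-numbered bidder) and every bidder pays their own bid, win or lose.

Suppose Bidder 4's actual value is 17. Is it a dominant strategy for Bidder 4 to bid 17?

Consider the case where Bidder 1 bids 6, Bidder 2 bids 6, Bidder 3 bids 6 and Bidder 5 bids 6.
Truthful bid 17: wins, pays 17, utility 17 - 17 = 0.
Bid 16 instead: wins, pays 16, utility 17 - 16 = 1.
Since 1 > 0, bidding 16 is strictly better here, so truthful bidding is not dominant.

No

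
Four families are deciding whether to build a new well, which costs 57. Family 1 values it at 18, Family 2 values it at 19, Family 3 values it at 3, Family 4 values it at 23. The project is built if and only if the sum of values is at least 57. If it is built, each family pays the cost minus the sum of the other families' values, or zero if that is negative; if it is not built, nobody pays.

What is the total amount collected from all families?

Total value 63 ≥ cost 57, so it is built.
Family 1: others sum to 45; max(0, 57 - 45) = 12.
Family 2: others sum to 44; max(0, 57 - 44) = 13.
Family 3: others sum to 60; max(0, 57 - 60) = 0.
Family 4: others sum to 40; max(0, 57 - 40) = 17.
Total collected = 12 + 13 + 0 + 17 = 42.

42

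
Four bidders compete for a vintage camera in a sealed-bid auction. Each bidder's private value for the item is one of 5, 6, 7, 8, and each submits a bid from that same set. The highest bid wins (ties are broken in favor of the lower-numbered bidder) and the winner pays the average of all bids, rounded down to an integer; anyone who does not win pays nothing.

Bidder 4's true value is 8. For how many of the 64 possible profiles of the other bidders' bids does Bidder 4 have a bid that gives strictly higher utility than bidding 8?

3

Others bid (5, 5, 6): truth gives 2; bid 7 gives 3 > 2. Violating.
Others bid (5, 6, 5): truth gives 2; bid 7 gives 3 > 2. Violating.
Others bid (6, 5, 5): truth gives 2; bid 7 gives 3 > 2. Violating.
Others bid (5, 5, 5): truth gives 3; no alternative beats it.
Others bid (5, 5, 7): truth gives 2; no alternative beats it.
(Checking all 64 profiles: 3 have a profitable deviation, 61 do not.)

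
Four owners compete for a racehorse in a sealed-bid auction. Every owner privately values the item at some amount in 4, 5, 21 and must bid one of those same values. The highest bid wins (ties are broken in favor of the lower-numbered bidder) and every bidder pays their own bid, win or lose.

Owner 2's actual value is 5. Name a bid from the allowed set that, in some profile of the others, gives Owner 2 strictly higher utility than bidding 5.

Suppose Owner 1 bids 4, Owner 3 bids 4 and Owner 4 bids 21.
Bid 5: loses but pays 5, utility -5.
Bid 4: loses but pays 4, utility -4.
So bidding 4 beats truth here (-4 > -5).

4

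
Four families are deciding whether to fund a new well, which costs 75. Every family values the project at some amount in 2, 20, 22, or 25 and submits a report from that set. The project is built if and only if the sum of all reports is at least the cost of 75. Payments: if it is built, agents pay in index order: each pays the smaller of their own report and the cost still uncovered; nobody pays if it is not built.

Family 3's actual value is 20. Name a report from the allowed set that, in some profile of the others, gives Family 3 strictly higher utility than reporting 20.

2

Suppose Family 1 reports 25, Family 2 reports 25 and Family 4 reports 25.
Report 20: project built, pays 20, utility 20 - 20 = 0.
Report 2: project built, pays 2, utility 20 - 2 = 18.
So reporting 2 beats truth here (18 > 0).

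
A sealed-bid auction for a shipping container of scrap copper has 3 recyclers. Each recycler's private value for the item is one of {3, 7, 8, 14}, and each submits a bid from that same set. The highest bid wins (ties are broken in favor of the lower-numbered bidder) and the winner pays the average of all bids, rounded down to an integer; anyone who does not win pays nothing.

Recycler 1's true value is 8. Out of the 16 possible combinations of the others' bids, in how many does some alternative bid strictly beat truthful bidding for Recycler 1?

3

Others bid (3, 3): truth gives 4; bid 3 gives 5 > 4. Violating.
Others bid (3, 7): truth gives 2; bid 7 gives 3 > 2. Violating.
Others bid (7, 3): truth gives 2; bid 7 gives 3 > 2. Violating.
Others bid (3, 8): truth gives 2; no alternative beats it.
Others bid (3, 14): truth gives 0; no alternative beats it.
(Checking all 16 profiles: 3 have a profitable deviation, 13 do not.)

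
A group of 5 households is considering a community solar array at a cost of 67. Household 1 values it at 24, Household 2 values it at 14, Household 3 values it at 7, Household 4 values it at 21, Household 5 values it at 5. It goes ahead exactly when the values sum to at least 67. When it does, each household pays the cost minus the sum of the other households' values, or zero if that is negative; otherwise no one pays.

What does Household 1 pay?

20

Total value 71 ≥ cost 67, so the project is built.
The other households' values sum to 47.
Cost minus that sum is 67 - 47 = 20.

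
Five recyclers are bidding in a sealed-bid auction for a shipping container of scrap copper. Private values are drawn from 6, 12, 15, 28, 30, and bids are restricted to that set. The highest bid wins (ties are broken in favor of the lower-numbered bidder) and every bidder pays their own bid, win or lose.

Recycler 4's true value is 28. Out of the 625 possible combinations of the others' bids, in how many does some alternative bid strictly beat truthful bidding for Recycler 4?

Others bid (6, 6, 6, 6): truth gives 0; bid 12 gives 16 > 0. Violating.
Others bid (6, 6, 6, 12): truth gives 0; bid 12 gives 16 > 0. Violating.
Others bid (6, 6, 6, 15): truth gives 0; bid 15 gives 13 > 0. Violating.
Others bid (6, 6, 6, 30): truth gives -28; bid 30 gives -2 > -28. Violating.
Others bid (6, 6, 6, 28): truth gives 0; no alternative beats it.
Others bid (6, 6, 12, 28): truth gives 0; no alternative beats it.
(Checking all 625 profiles: 541 have a profitable deviation, 84 do not.)

541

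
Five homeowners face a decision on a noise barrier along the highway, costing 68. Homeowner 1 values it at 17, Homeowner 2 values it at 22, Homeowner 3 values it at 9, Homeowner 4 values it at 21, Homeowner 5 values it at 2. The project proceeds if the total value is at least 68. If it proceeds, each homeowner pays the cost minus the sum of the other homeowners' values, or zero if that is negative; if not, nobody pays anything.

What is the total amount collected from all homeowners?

57

Total value 71 ≥ cost 68, so it is built.
Homeowner 1: others sum to 54; max(0, 68 - 54) = 14.
Homeowner 2: others sum to 49; max(0, 68 - 49) = 19.
Homeowner 3: others sum to 62; max(0, 68 - 62) = 6.
Homeowner 4: others sum to 50; max(0, 68 - 50) = 18.
Homeowner 5: others sum to 69; max(0, 68 - 69) = 0.
Total collected = 14 + 19 + 6 + 18 + 0 = 57.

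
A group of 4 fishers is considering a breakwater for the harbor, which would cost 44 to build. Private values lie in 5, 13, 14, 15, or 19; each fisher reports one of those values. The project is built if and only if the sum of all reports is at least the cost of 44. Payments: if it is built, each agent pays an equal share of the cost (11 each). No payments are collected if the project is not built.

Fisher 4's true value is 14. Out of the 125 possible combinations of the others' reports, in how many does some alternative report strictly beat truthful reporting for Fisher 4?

6

Others report (5, 5, 15): truth gives 0; report 19 gives 3 > 0. Violating.
Others report (5, 5, 19): truth gives 0; report 15 gives 3 > 0. Violating.
Others report (5, 15, 5): truth gives 0; report 19 gives 3 > 0. Violating.
Others report (5, 19, 5): truth gives 0; report 15 gives 3 > 0. Violating.
Others report (5, 5, 5): truth gives 0; no alternative beats it.
Others report (5, 5, 13): truth gives 0; no alternative beats it.
(Checking all 125 profiles: 6 have a profitable deviation, 119 do not.)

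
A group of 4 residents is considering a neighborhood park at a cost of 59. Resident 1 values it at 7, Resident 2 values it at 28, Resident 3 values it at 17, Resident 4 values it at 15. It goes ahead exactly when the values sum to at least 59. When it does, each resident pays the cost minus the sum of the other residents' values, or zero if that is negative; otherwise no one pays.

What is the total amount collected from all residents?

Total value 67 ≥ cost 59, so it is built.
Resident 1: others sum to 60; max(0, 59 - 60) = 0.
Resident 2: others sum to 39; max(0, 59 - 39) = 20.
Resident 3: others sum to 50; max(0, 59 - 50) = 9.
Resident 4: others sum to 52; max(0, 59 - 52) = 7.
Total collected = 0 + 20 + 9 + 7 = 36.

36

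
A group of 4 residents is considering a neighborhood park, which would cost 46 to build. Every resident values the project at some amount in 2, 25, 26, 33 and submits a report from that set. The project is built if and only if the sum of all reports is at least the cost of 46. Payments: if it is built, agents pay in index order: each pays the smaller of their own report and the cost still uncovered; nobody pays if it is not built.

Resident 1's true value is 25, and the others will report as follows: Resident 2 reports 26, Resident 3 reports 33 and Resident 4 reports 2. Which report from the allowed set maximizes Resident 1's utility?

2

Report 2: project built, pays 2, utility 25 - 2 = 23.
Report 25: project built, pays 25, utility 25 - 25 = 0.
Report 26: project built, pays 26, utility 25 - 26 = -1.
Report 33: project built, pays 33, utility 25 - 33 = -8.
The best choice is 2 with utility 23.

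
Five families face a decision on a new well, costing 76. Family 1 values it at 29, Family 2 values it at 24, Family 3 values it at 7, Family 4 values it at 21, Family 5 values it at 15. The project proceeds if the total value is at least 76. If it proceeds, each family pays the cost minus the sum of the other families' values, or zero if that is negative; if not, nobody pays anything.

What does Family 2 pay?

Total value 96 ≥ cost 76, so the project is built.
The other families' values sum to 72.
Cost minus that sum is 76 - 72 = 4.

4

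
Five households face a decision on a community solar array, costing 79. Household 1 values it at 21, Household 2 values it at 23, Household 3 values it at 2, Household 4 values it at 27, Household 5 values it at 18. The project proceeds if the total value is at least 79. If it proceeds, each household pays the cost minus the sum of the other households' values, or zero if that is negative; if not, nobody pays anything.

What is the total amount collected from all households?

41

Total value 91 ≥ cost 79, so it is built.
Household 1: others sum to 70; max(0, 79 - 70) = 9.
Household 2: others sum to 68; max(0, 79 - 68) = 11.
Household 3: others sum to 89; max(0, 79 - 89) = 0.
Household 4: others sum to 64; max(0, 79 - 64) = 15.
Household 5: others sum to 73; max(0, 79 - 73) = 6.
Total collected = 9 + 11 + 0 + 15 + 6 = 41.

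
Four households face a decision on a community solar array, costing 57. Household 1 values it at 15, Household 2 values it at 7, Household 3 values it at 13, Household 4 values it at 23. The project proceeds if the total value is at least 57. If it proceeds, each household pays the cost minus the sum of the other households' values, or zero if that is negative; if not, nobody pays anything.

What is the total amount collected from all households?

Total value 58 ≥ cost 57, so it is built.
Household 1: others sum to 43; max(0, 57 - 43) = 14.
Household 2: others sum to 51; max(0, 57 - 51) = 6.
Household 3: others sum to 45; max(0, 57 - 45) = 12.
Household 4: others sum to 35; max(0, 57 - 35) = 22.
Total collected = 14 + 6 + 12 + 22 = 54.

54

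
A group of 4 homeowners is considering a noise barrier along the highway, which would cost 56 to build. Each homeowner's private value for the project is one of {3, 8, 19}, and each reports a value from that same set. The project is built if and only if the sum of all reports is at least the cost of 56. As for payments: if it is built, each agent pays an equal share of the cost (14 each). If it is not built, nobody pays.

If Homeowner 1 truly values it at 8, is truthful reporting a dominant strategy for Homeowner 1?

Yes

Check each profile of the others' reports and compare truth against every alternative report.
Others report (19, 19, 19): truth gives -6, best alternative gives -6.
Others report (3, 3, 3): truth gives 0, best alternative gives 0.
Others report (3, 3, 8): truth gives 0, best alternative gives 0.
Others report (3, 3, 19): truth gives 0, best alternative gives 0.
Others report (3, 8, 3): truth gives 0, best alternative gives 0.
Others report (3, 8, 8): truth gives 0, best alternative gives 0.
(Remaining 21 profiles checked similarly; truth is weakly best in each.)
In every case the truthful report is at least as good as any alternative, so it is a dominant strategy.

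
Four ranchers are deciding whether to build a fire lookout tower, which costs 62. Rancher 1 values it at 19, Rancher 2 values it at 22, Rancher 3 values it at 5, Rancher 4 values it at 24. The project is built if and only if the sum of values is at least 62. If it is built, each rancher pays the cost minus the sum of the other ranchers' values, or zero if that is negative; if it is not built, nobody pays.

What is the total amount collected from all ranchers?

Total value 70 ≥ cost 62, so it is built.
Rancher 1: others sum to 51; max(0, 62 - 51) = 11.
Rancher 2: others sum to 48; max(0, 62 - 48) = 14.
Rancher 3: others sum to 65; max(0, 62 - 65) = 0.
Rancher 4: others sum to 46; max(0, 62 - 46) = 16.
Total collected = 11 + 14 + 0 + 16 = 41.

41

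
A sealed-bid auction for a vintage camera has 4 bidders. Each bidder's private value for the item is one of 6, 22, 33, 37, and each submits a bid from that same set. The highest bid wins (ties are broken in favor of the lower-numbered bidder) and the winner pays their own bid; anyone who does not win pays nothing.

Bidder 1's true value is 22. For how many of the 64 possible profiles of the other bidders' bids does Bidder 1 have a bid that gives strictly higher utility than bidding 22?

1

Others bid (6, 6, 6): truth gives 0; bid 6 gives 16 > 0. Violating.
Others bid (6, 6, 22): truth gives 0; no alternative beats it.
Others bid (6, 6, 33): truth gives 0; no alternative beats it.
(Checking all 64 profiles: 1 has a profitable deviation, 63 do not.)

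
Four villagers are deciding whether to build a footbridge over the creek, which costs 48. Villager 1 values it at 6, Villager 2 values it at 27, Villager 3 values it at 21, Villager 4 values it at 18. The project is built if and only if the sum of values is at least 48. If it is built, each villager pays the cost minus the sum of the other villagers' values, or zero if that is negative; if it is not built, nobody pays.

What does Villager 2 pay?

Total value 72 ≥ cost 48, so the project is built.
The other villagers' values sum to 45.
Cost minus that sum is 48 - 45 = 3.

3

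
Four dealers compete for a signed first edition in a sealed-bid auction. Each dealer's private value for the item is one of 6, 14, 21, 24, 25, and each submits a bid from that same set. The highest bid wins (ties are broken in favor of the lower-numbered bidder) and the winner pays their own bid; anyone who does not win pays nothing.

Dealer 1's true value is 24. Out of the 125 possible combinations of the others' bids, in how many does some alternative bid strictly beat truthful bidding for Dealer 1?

27

Others bid (6, 6, 6): truth gives 0; bid 6 gives 18 > 0. Violating.
Others bid (6, 6, 14): truth gives 0; bid 14 gives 10 > 0. Violating.
Others bid (6, 6, 21): truth gives 0; bid 21 gives 3 > 0. Violating.
Others bid (6, 14, 6): truth gives 0; bid 14 gives 10 > 0. Violating.
Others bid (6, 6, 24): truth gives 0; no alternative beats it.
Others bid (6, 6, 25): truth gives 0; no alternative beats it.
(Checking all 125 profiles: 27 have a profitable deviation, 98 do not.)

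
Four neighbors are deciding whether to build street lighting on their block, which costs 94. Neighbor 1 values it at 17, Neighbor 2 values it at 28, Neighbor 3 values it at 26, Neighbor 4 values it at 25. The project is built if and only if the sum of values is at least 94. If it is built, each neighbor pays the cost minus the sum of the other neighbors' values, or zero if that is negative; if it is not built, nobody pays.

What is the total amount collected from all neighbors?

Total value 96 ≥ cost 94, so it is built.
Neighbor 1: others sum to 79; max(0, 94 - 79) = 15.
Neighbor 2: others sum to 68; max(0, 94 - 68) = 26.
Neighbor 3: others sum to 70; max(0, 94 - 70) = 24.
Neighbor 4: others sum to 71; max(0, 94 - 71) = 23.
Total collected = 15 + 26 + 24 + 23 = 88.

88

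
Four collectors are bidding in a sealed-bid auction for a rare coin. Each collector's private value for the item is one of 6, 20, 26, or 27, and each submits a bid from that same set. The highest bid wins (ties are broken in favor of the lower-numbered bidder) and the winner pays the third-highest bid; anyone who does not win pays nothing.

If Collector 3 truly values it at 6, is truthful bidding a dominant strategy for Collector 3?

Yes

Check each profile of the others' bids and compare truth against every alternative bid.
Others bid (6, 6, 6): truth gives 0, best alternative gives 0.
Others bid (6, 6, 20): truth gives 0, best alternative gives 0.
Others bid (6, 6, 26): truth gives 0, best alternative gives 0.
Others bid (6, 6, 27): truth gives 0, best alternative gives 0.
Others bid (6, 20, 6): truth gives 0, best alternative gives 0.
Others bid (6, 20, 20): truth gives 0, best alternative gives 0.
(Remaining 58 profiles checked similarly; truth is weakly best in each.)
In every case the truthful bid is at least as good as any alternative, so it is a dominant strategy.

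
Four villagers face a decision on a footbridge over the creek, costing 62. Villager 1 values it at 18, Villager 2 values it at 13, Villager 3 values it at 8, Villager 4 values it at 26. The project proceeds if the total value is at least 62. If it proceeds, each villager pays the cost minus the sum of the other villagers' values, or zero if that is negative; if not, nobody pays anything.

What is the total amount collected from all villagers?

Total value 65 ≥ cost 62, so it is built.
Villager 1: others sum to 47; max(0, 62 - 47) = 15.
Villager 2: others sum to 52; max(0, 62 - 52) = 10.
Villager 3: others sum to 57; max(0, 62 - 57) = 5.
Villager 4: others sum to 39; max(0, 62 - 39) = 23.
Total collected = 15 + 10 + 5 + 23 = 53.

53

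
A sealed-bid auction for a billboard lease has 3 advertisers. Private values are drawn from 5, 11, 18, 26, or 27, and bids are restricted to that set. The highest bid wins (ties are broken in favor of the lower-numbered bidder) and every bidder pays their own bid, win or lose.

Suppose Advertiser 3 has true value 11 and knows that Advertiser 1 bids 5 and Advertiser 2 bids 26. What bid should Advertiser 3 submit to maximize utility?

Bid 5: loses but pays 5, utility -5.
Bid 11: loses but pays 11, utility -11.
Bid 18: loses but pays 18, utility -18.
Bid 26: loses but pays 26, utility -26.
Bid 27: wins, pays 27, utility 11 - 27 = -16.
The best choice is 5 with utility -5.

5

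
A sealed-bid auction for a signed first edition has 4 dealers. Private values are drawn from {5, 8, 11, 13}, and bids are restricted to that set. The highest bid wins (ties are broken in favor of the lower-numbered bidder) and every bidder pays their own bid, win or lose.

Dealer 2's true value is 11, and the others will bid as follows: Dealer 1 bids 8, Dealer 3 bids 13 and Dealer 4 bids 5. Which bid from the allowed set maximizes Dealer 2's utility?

Bid 5: loses but pays 5, utility -5.
Bid 8: loses but pays 8, utility -8.
Bid 11: loses but pays 11, utility -11.
Bid 13: wins, pays 13, utility 11 - 13 = -2.
The best choice is 13 with utility -2.

13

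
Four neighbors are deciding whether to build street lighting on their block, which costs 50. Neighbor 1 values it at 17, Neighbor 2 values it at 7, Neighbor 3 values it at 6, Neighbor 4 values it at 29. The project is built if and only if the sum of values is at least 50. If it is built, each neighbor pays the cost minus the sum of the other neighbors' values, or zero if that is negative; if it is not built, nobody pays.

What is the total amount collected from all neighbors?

Total value 59 ≥ cost 50, so it is built.
Neighbor 1: others sum to 42; max(0, 50 - 42) = 8.
Neighbor 2: others sum to 52; max(0, 50 - 52) = 0.
Neighbor 3: others sum to 53; max(0, 50 - 53) = 0.
Neighbor 4: others sum to 30; max(0, 50 - 30) = 20.
Total collected = 8 + 0 + 0 + 20 = 28.

28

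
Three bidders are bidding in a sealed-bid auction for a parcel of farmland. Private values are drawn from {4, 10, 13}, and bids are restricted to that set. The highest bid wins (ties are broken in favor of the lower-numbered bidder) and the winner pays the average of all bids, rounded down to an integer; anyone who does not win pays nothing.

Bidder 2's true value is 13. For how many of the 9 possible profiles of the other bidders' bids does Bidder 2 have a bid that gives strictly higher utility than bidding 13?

2

Others bid (4, 4): truth gives 6; bid 10 gives 7 > 6. Violating.
Others bid (4, 10): truth gives 4; bid 10 gives 5 > 4. Violating.
Others bid (4, 13): truth gives 3; no alternative beats it.
Others bid (10, 4): truth gives 4; no alternative beats it.
(Checking all 9 profiles: 2 have a profitable deviation, 7 do not.)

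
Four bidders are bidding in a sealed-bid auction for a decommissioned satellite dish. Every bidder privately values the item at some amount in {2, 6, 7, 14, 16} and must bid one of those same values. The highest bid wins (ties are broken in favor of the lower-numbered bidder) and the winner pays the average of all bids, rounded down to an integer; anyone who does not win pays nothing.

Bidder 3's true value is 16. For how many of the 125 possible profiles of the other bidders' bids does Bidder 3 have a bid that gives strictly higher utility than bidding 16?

Others bid (2, 2, 2): truth gives 11; bid 6 gives 13 > 11. Violating.
Others bid (2, 2, 6): truth gives 10; bid 6 gives 12 > 10. Violating.
Others bid (2, 2, 7): truth gives 10; bid 7 gives 12 > 10. Violating.
Others bid (2, 6, 2): truth gives 10; bid 7 gives 12 > 10. Violating.
Others bid (2, 2, 14): truth gives 8; no alternative beats it.
Others bid (2, 2, 16): truth gives 7; no alternative beats it.
(Checking all 125 profiles: 20 have a profitable deviation, 105 do not.)

20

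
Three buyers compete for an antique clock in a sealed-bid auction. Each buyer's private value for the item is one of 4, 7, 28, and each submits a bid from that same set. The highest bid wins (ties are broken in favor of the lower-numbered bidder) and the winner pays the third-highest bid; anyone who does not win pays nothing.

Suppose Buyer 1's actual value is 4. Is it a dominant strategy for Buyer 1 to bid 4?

Check each profile of the others' bids and compare truth against every alternative bid.
Others bid (7, 7): truth gives 0, best alternative gives -3.
Others bid (4, 4): truth gives 0, best alternative gives 0.
Others bid (4, 7): truth gives 0, best alternative gives 0.
Others bid (4, 28): truth gives 0, best alternative gives 0.
Others bid (7, 4): truth gives 0, best alternative gives 0.
Others bid (7, 28): truth gives 0, best alternative gives 0.
(Remaining 3 profiles checked similarly; truth is weakly best in each.)
In every case the truthful bid is at least as good as any alternative, so it is a dominant strategy.

Yes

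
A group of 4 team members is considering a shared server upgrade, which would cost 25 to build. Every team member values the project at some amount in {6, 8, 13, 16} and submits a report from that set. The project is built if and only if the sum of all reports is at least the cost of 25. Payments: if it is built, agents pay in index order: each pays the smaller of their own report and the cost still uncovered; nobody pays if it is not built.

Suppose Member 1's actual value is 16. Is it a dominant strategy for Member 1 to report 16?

Consider the case where Member 2 reports 6, Member 3 reports 6 and Member 4 reports 6.
Truthful report 16: project built, pays 16, utility 16 - 16 = 0.
Report 8 instead: project built, pays 8, utility 16 - 8 = 8.
Since 8 > 0, reporting 8 is strictly better here, so truthful reporting is not dominant.

No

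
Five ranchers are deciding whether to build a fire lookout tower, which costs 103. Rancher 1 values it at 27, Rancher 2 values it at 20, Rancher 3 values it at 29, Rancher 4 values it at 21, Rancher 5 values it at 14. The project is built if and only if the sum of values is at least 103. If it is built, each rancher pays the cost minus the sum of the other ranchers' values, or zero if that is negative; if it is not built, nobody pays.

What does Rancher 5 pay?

Total value 111 ≥ cost 103, so the project is built.
The other ranchers' values sum to 97.
Cost minus that sum is 103 - 97 = 6.

6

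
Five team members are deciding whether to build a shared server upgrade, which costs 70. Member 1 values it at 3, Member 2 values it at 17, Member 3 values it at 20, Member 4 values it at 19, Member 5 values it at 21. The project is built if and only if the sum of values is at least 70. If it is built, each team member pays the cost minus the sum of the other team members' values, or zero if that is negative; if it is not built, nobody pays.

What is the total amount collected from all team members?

Total value 80 ≥ cost 70, so it is built.
Member 1: others sum to 77; max(0, 70 - 77) = 0.
Member 2: others sum to 63; max(0, 70 - 63) = 7.
Member 3: others sum to 60; max(0, 70 - 60) = 10.
Member 4: others sum to 61; max(0, 70 - 61) = 9.
Member 5: others sum to 59; max(0, 70 - 59) = 11.
Total collected = 0 + 7 + 10 + 9 + 11 = 37.

37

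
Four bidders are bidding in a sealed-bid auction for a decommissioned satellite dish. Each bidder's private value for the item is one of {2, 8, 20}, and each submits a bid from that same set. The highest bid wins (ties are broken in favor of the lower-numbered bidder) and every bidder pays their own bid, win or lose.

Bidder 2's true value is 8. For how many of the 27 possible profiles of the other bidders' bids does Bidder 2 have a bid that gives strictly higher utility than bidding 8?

Others bid (2, 2, 20): truth gives -8; bid 2 gives -2 > -8. Violating.
Others bid (2, 8, 20): truth gives -8; bid 2 gives -2 > -8. Violating.
Others bid (2, 20, 2): truth gives -8; bid 2 gives -2 > -8. Violating.
Others bid (2, 20, 8): truth gives -8; bid 2 gives -2 > -8. Violating.
Others bid (2, 2, 2): truth gives 0; no alternative beats it.
Others bid (2, 2, 8): truth gives 0; no alternative beats it.
(Checking all 27 profiles: 23 have a profitable deviation, 4 do not.)

23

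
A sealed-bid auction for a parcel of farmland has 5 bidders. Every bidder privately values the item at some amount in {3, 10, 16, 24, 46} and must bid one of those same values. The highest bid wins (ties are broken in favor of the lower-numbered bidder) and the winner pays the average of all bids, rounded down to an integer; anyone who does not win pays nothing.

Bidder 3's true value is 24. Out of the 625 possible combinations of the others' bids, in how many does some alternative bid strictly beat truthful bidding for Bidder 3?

Others bid (3, 3, 3, 3): truth gives 17; bid 10 gives 20 > 17. Violating.
Others bid (3, 3, 3, 10): truth gives 16; bid 10 gives 19 > 16. Violating.
Others bid (3, 3, 3, 16): truth gives 15; bid 16 gives 16 > 15. Violating.
Others bid (3, 3, 3, 46): truth gives 0; bid 46 gives 4 > 0. Violating.
Others bid (3, 3, 3, 24): truth gives 13; no alternative beats it.
Others bid (3, 3, 10, 24): truth gives 12; no alternative beats it.
(Checking all 625 profiles: 140 have a profitable deviation, 485 do not.)

140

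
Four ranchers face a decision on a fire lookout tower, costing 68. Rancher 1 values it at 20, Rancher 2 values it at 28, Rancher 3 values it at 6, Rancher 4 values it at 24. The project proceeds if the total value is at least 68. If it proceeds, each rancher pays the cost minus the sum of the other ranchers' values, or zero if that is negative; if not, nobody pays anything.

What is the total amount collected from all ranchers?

Total value 78 ≥ cost 68, so it is built.
Rancher 1: others sum to 58; max(0, 68 - 58) = 10.
Rancher 2: others sum to 50; max(0, 68 - 50) = 18.
Rancher 3: others sum to 72; max(0, 68 - 72) = 0.
Rancher 4: others sum to 54; max(0, 68 - 54) = 14.
Total collected = 10 + 18 + 0 + 14 = 42.

42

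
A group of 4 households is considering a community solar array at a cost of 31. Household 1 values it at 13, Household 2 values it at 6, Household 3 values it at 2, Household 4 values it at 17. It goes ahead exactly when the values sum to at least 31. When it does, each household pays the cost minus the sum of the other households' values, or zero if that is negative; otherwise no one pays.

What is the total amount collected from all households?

16

Total value 38 ≥ cost 31, so it is built.
Household 1: others sum to 25; max(0, 31 - 25) = 6.
Household 2: others sum to 32; max(0, 31 - 32) = 0.
Household 3: others sum to 36; max(0, 31 - 36) = 0.
Household 4: others sum to 21; max(0, 31 - 21) = 10.
Total collected = 6 + 0 + 0 + 10 = 16.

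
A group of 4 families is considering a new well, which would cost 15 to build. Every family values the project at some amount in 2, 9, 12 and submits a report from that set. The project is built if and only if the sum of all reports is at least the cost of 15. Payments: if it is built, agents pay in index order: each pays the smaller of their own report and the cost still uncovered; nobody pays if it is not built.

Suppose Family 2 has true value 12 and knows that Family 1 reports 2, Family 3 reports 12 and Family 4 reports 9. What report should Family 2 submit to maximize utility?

Report 2: project built, pays 2, utility 12 - 2 = 10.
Report 9: project built, pays 9, utility 12 - 9 = 3.
Report 12: project built, pays 12, utility 12 - 12 = 0.
The best choice is 2 with utility 10.

2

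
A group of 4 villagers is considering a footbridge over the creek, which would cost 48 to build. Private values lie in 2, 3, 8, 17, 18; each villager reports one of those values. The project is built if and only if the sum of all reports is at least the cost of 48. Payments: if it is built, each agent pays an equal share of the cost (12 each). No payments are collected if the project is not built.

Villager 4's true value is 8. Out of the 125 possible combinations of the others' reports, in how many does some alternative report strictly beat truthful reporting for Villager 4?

12

Others report (8, 17, 17): truth gives -4; report 2 gives 0 > -4. Violating.
Others report (8, 17, 18): truth gives -4; report 2 gives 0 > -4. Violating.
Others report (8, 18, 17): truth gives -4; report 2 gives 0 > -4. Violating.
Others report (8, 18, 18): truth gives -4; report 2 gives 0 > -4. Violating.
Others report (2, 2, 2): truth gives 0; no alternative beats it.
Others report (2, 2, 3): truth gives 0; no alternative beats it.
(Checking all 125 profiles: 12 have a profitable deviation, 113 do not.)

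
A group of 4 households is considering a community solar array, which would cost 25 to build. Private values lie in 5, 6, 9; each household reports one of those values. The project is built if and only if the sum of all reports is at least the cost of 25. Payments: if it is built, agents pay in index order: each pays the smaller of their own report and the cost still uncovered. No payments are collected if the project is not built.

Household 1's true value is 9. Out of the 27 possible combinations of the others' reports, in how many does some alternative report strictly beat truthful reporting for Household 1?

19

Others report (5, 5, 9): truth gives 0; report 6 gives 3 > 0. Violating.
Others report (5, 6, 9): truth gives 0; report 5 gives 4 > 0. Violating.
Others report (5, 9, 5): truth gives 0; report 6 gives 3 > 0. Violating.
Others report (5, 9, 6): truth gives 0; report 5 gives 4 > 0. Violating.
Others report (5, 5, 5): truth gives 0; no alternative beats it.
Others report (5, 5, 6): truth gives 0; no alternative beats it.
(Checking all 27 profiles: 19 have a profitable deviation, 8 do not.)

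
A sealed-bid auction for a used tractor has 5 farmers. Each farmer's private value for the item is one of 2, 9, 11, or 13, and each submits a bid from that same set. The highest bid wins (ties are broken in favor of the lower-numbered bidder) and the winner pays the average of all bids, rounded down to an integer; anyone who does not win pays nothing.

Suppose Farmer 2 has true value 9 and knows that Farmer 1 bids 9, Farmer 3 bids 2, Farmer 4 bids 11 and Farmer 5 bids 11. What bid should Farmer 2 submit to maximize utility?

Bid 2: loses, pays 0, utility 0.
Bid 9: loses, pays 0, utility 0.
Bid 11: wins, pays 8, utility 9 - 8 = 1.
Bid 13: wins, pays 9, utility 9 - 9 = 0.
The best choice is 11 with utility 1.

11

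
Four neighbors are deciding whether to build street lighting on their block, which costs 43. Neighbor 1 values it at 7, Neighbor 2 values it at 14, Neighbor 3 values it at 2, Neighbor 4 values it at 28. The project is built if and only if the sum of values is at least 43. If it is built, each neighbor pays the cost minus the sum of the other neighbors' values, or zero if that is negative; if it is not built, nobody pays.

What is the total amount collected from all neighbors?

Total value 51 ≥ cost 43, so it is built.
Neighbor 1: others sum to 44; max(0, 43 - 44) = 0.
Neighbor 2: others sum to 37; max(0, 43 - 37) = 6.
Neighbor 3: others sum to 49; max(0, 43 - 49) = 0.
Neighbor 4: others sum to 23; max(0, 43 - 23) = 20.
Total collected = 0 + 6 + 0 + 20 = 26.

26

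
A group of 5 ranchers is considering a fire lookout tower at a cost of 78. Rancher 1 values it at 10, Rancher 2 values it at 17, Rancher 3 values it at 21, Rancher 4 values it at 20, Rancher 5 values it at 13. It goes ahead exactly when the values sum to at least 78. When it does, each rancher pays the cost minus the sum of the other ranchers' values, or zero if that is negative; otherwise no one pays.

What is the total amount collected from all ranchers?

Total value 81 ≥ cost 78, so it is built.
Rancher 1: others sum to 71; max(0, 78 - 71) = 7.
Rancher 2: others sum to 64; max(0, 78 - 64) = 14.
Rancher 3: others sum to 60; max(0, 78 - 60) = 18.
Rancher 4: others sum to 61; max(0, 78 - 61) = 17.
Rancher 5: others sum to 68; max(0, 78 - 68) = 10.
Total collected = 7 + 14 + 18 + 17 + 10 = 66.

66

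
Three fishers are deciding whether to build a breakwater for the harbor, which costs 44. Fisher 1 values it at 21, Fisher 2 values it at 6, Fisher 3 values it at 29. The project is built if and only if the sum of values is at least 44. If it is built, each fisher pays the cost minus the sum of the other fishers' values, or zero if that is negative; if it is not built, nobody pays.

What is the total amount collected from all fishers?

Total value 56 ≥ cost 44, so it is built.
Fisher 1: others sum to 35; max(0, 44 - 35) = 9.
Fisher 2: others sum to 50; max(0, 44 - 50) = 0.
Fisher 3: others sum to 27; max(0, 44 - 27) = 17.
Total collected = 9 + 0 + 17 = 26.

26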